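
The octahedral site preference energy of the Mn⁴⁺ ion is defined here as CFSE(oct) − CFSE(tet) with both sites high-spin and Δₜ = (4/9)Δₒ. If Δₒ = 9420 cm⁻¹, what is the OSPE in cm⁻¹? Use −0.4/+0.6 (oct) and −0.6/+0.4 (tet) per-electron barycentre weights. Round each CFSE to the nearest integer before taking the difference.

-7955

Mn⁴⁺: group 7, so d-count = 7 − 4 = 3.
Octahedral high-spin t₂g³ eg⁰: CFSE = -1.2 × 9420 = -11304 cm⁻¹.
Tetrahedral e² t₂¹ gives -0.8Δₜ = -0.8 × (4/9) × 9420 = -3349 cm⁻¹.
Subtracting, OSPE = -11304 − (-3349) = -7955 cm⁻¹.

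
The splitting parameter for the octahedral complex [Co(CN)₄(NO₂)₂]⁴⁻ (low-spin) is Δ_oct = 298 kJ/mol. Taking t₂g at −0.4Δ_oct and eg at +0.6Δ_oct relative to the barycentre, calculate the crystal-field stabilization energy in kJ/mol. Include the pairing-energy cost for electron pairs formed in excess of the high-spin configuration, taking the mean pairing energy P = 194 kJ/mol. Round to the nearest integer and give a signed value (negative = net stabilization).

-342

Ligand charges: 4×(-1) from CN⁻ and 2×(-1) from NO₂⁻ sum to -6; with overall charge -4, Co is +2.
Co is in group 9, so Co²⁺ is d⁷ (9 − 2 = 7).
The d⁷ electrons fill as t₂g⁶ eg¹.
The orbital stabilization is -1.8Δ_oct = -1.8 × 298 = -536 kJ/mol.
Pairing penalty: 3 pairs vs 2 in the high-spin reference → 1 extra × P = 194 kJ/mol.
Combining: -536 + 194 = -342 kJ/mol.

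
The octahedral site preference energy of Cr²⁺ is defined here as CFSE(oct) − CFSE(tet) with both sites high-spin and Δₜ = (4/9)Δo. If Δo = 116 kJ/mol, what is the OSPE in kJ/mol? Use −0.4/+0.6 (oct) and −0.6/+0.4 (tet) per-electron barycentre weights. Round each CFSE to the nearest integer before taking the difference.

-49

Cr is in group 6, so Cr²⁺ is d⁴ (6 − 2 = 4).
Octahedral (high-spin): t₂g³ eg¹, CFSE = 3(−0.4) + 1(+0.6) = -0.6Δo = -0.6 × 116 = -70 kJ/mol.
Tetrahedral e² t₂² gives -0.4Δₜ = -0.4 × (4/9) × 116 = -21 kJ/mol.
OSPE = -70 − (-21) = -49 kJ/mol.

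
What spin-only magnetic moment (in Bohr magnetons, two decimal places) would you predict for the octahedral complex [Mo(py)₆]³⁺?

py is neutral, so the +3 overall charge sits on Mo: oxidation state +3.
Mo is in group 6, so Mo³⁺ is d³ (6 − 3 = 3).
Configuration: t2g^3 e_g^0 → 3 unpaired electrons.
μ(spin-only) = √[3(3+2)] = √15 ≈ 3.87 Bohr magnetons.

3.87 Bohr magnetons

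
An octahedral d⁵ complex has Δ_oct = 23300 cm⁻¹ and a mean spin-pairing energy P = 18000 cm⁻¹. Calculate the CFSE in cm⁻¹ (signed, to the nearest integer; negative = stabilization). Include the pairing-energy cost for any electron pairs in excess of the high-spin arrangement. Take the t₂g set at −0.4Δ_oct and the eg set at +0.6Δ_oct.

Since Δ_oct = 23300 cm⁻¹ > P = 18000 cm⁻¹, the complex adopts the low-spin configuration.
Filling d⁵ accordingly: t₂g⁵ eg⁰.
Orbital CFSE = -2.0Δ_oct = -2.0 × 23300 = -46600 cm⁻¹.
Excess pairs vs high-spin: 2 − 0 = 2; pairing cost = +36000 cm⁻¹.
Net CFSE = -46600 + 36000 = -10600 cm⁻¹.

-10600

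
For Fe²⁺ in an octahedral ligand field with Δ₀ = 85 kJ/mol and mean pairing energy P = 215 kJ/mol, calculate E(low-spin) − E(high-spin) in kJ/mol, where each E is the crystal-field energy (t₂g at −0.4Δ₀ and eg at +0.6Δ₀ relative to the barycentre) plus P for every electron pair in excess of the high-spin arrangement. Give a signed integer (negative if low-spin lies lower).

Fe is in group 8, so Fe²⁺ is d⁶ (8 − 2 = 6).
High-spin: t₂g⁴ eg², CFSE = -0.4Δ₀ = -34 kJ/mol.
Low-spin: t₂g⁶ eg⁰, orbital CFSE = -2.4Δ₀ = -204 kJ/mol; plus 2 excess pairs × P = +430 kJ/mol; total 226 kJ/mol.
The difference is 226 − (-34) = 260 kJ/mol, so high-spin lies lower.

260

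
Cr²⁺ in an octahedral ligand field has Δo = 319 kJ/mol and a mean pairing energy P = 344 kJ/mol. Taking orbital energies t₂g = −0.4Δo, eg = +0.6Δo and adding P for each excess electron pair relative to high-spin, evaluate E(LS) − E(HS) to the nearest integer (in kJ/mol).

Cr²⁺: group 6, so d-count = 6 − 2 = 4.
In the high-spin limit (t₂g³ eg¹) the orbital term is -0.6Δo = -191 kJ/mol, with no excess pairing.
For low-spin the configuration is t₂g⁴ eg⁰: orbital energy -1.6 × 319 = -510 kJ/mol, and 1 additional pair relative to high-spin adds 344 kJ/mol, giving -166 kJ/mol.
E(LS) − E(HS) = -166 − (-191) = 25 kJ/mol.

25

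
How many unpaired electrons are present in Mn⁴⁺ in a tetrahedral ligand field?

Group 7 minus oxidation state +4 gives a d³ configuration for Mn⁴⁺.
Tetrahedral splitting is small, so the complex is high-spin.
Configuration: e^2 t2^1, giving 3 unpaired electrons.

3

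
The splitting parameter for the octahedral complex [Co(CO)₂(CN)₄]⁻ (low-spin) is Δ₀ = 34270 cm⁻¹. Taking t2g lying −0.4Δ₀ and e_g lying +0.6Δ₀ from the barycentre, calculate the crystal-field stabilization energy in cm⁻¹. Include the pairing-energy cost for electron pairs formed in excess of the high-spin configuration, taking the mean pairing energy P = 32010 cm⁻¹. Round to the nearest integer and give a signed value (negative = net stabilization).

Ligand charges: 2×(+0) from CO and 4×(-1) from CN⁻ sum to -4; with overall charge -1, Co is +3.
Co³⁺: group 9, so d-count = 9 − 3 = 6.
The d⁶ electrons fill as t2g^6 e_g^0.
Orbital CFSE = 6(-0.4) + 0(0.6) = -2.4Δ₀ = -2.4 × 34270 = -82248 cm⁻¹.
Pairing penalty: 3 pairs vs 1 in the high-spin reference → 2 extra × P = 64020 cm⁻¹.
Net CFSE = -82248 + 64020 = -18228 cm⁻¹.

-18228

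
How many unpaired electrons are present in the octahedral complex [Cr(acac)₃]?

3

Each acac⁻ contributes -1; 3 × (-1) = -3. With overall charge +0, Cr is in the +3 oxidation state.
Cr³⁺: group 6, so d-count = 6 − 3 = 3.
Configuration: t₂g³ eg⁰, giving 3 unpaired electrons.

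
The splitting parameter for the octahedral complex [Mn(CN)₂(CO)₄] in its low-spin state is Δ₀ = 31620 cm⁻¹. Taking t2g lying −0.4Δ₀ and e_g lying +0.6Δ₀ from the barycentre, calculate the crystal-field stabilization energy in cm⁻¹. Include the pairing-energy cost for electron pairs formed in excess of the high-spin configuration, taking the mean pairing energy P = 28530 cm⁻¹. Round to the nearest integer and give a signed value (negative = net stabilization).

Ligand charges: 2×(-1) from CN⁻ and 4×(+0) from CO sum to -2; with overall charge +0, Mn is +2.
Group 7 minus oxidation state +2 gives a d⁵ configuration for Mn²⁺.
The d⁵ electrons fill as t2g^5 e_g^0.
CFSE(orbital) = 5×(-0.4Δ₀) + 0×(0.6Δ₀) = -2.0Δ₀; with Δ₀ = 31620 cm⁻¹ that is -63240 cm⁻¹.
Pairing penalty: 2 pairs vs 0 in the high-spin reference → 2 extra × P = 57060 cm⁻¹.
Overall CFSE = -63240 + 57060 = -6180 cm⁻¹.

-6180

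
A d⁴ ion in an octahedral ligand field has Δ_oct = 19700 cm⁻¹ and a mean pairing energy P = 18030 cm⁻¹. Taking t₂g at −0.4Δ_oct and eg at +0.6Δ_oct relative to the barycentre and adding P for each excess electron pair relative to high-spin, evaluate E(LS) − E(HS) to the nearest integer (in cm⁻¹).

High-spin d⁴ fills as t₂g³ eg¹ with CFSE 3(−0.4) + 1(+0.6) = -0.6Δ_oct = -11820 cm⁻¹.
Low-spin t₂g⁴ eg⁰ gives -1.6Δ_oct = -31520 cm⁻¹, but forming 1 extra pair costs 1P = 18030 cm⁻¹, so E(LS) = -31520 + 18030 = -13490 cm⁻¹.
The difference is -13490 − (-11820) = -1670 cm⁻¹, so low-spin lies lower.

-1670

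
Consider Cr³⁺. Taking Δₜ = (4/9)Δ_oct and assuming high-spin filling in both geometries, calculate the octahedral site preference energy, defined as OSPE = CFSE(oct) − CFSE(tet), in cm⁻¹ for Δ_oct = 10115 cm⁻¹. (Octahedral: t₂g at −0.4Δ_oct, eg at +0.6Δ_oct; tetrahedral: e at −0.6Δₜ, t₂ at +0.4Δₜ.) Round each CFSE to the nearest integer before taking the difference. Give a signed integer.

Group 6 minus oxidation state +3 gives a d³ configuration for Cr³⁺.
Octahedral high-spin t₂g³ eg⁰: CFSE = -1.2 × 10115 = -12138 cm⁻¹.
Tetrahedral e² t₂¹ gives -0.8Δₜ = -0.8 × (4/9) × 10115 = -3596 cm⁻¹.
Subtracting, OSPE = -12138 − (-3596) = -8542 cm⁻¹.

-8542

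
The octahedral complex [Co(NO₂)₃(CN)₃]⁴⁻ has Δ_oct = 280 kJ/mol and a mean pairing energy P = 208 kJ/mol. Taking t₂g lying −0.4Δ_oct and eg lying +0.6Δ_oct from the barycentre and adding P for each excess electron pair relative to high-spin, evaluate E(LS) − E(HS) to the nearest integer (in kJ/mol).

Ligand charges: 3×(-1) from NO₂⁻ and 3×(-1) from CN⁻ sum to -6; with overall charge -4, Co is +2.
Co is in group 9, so Co²⁺ is d⁷ (9 − 2 = 7).
In the high-spin limit (t₂g⁵ eg²) the orbital term is -0.8Δ_oct = -224 kJ/mol, with no excess pairing.
For low-spin the configuration is t₂g⁶ eg¹: orbital energy -1.8 × 280 = -504 kJ/mol, and 1 additional pair relative to high-spin adds 208 kJ/mol, giving -296 kJ/mol.
Thus E(LS) − E(HS) = -72 kJ/mol.

-72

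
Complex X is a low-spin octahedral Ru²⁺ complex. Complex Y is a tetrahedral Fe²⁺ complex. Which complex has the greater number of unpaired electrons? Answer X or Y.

Y

X: Group 8 minus oxidation state +2 gives a d⁶ configuration for Ru²⁺; t₂g⁶ eg⁰ → 0 unpaired.
Y: Group 8 minus oxidation state +2 gives a d⁶ configuration for Fe²⁺; With tetrahedral geometry the complex is necessarily high-spin; e³ t₂³ → 4 unpaired.
So Y has more unpaired electrons.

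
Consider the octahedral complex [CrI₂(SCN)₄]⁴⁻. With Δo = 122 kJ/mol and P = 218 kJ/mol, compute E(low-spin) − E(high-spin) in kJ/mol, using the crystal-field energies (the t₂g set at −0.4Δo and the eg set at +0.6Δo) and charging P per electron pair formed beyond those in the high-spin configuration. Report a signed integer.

96

Ligand charges: 2×(-1) from I⁻ and 4×(-1) from SCN⁻ sum to -6; with overall charge -4, Cr is +2.
Cr²⁺: group 6, so d-count = 6 − 2 = 4.
High-spin: t₂g³ eg¹, CFSE = -0.6Δo = -73 kJ/mol.
Low-spin: t₂g⁴ eg⁰, orbital CFSE = -1.6Δo = -195 kJ/mol; plus 1 excess pair × P = +218 kJ/mol; total 23 kJ/mol.
E(LS) − E(HS) = 23 − (-73) = 96 kJ/mol.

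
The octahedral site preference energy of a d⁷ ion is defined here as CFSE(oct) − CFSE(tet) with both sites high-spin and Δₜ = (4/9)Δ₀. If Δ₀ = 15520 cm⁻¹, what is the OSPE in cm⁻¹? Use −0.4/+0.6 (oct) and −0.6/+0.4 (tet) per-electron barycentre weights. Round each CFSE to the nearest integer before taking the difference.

-4139

Octahedral (high-spin): t2g^5 e_g^2, CFSE = 5(−0.4) + 2(+0.6) = -0.8Δ₀ = -0.8 × 15520 = -12416 cm⁻¹.
Tetrahedral: e^4 t2^3, CFSE = 4(−0.6) + 3(+0.4) = -1.2Δₜ = -1.2 × (4/9) × 15520 = -8277 cm⁻¹.
OSPE = CFSE(oct) − CFSE(tet) = -12416 − (-8277) = -4139 cm⁻¹.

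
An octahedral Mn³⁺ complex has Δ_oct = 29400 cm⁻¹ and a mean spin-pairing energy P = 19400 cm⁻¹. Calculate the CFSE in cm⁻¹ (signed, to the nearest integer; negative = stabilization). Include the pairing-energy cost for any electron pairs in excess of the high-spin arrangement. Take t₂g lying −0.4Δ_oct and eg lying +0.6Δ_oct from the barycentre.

Mn is in group 7, so Mn³⁺ is d⁴ (7 − 3 = 4).
With Δ_oct > P the complex is low-spin.
Configuration: t₂g⁴ eg⁰.
Orbital CFSE = -1.6Δ_oct = -1.6 × 29400 = -47040 cm⁻¹.
Excess pairs vs high-spin: 1 − 0 = 1; pairing cost = +19400 cm⁻¹.
Net CFSE = -47040 + 19400 = -27640 cm⁻¹.

-27640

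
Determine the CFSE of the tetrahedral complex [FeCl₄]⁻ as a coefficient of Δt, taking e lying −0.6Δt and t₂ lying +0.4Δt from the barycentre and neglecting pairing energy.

Each Cl⁻ contributes -1; 4 × (-1) = -4. With overall charge -1, Fe is in the +3 oxidation state.
Fe³⁺: group 8, so d-count = 8 − 3 = 5.
Tetrahedral splitting is small, so the complex is high-spin.
Configuration: e² t₂³.
CFSE = 2(-0.6Δt) + 3(0.4Δt) = -1.2Δt + 1.2Δt = 0.0Δt.

0.0 Δt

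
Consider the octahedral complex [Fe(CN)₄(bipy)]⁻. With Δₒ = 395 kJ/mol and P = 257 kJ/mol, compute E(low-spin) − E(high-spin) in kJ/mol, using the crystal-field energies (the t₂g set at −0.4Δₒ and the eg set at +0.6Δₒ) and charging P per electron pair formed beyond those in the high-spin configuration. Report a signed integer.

Ligand charges: 4×(-1) from CN⁻ and 1×(+0) from bipy sum to -4; with overall charge -1, Fe is +3.
Fe sits in group 8; removing 3 electrons leaves Fe³⁺ with 8 − 3 = 5 d electrons.
High-spin: t₂g³ eg², CFSE = 0.0Δₒ = 0 kJ/mol.
For low-spin the configuration is t₂g⁵ eg⁰: orbital energy -2.0 × 395 = -790 kJ/mol, and 2 additional pairs relative to high-spin add 514 kJ/mol, giving -276 kJ/mol.
The difference is -276 − (0) = -276 kJ/mol, so low-spin lies lower.

-276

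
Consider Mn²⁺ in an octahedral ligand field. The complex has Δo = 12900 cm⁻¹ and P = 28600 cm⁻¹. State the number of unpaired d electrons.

5

Mn is in group 7, so Mn²⁺ is d⁵ (7 − 2 = 5).
Here Δo < P (12900 < 28600), so the high-spin state is favoured.
That gives t2g^3 e_g^2.
Unpaired electrons: 5.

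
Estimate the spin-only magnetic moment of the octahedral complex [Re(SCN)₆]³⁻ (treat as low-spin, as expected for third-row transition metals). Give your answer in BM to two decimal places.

Each SCN⁻ contributes -1; 6 × (-1) = -6. With overall charge -3, Re is in the +3 oxidation state.
Re is in group 7, so Re³⁺ is d⁴ (7 − 3 = 4).
Configuration: t2g^4 e_g^0 → 2 unpaired electrons.
μ(spin-only) = √[2(2+2)] = √8 ≈ 2.83 BM.

2.83 BM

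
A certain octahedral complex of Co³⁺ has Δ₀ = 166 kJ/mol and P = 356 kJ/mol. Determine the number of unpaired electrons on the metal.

4

Group 9 minus oxidation state +3 gives a d⁶ configuration for Co³⁺.
Here Δ₀ < P (166 < 356), so the high-spin state is favoured.
Filling d⁶ accordingly: t₂g⁴ eg².
Unpaired electrons: 4.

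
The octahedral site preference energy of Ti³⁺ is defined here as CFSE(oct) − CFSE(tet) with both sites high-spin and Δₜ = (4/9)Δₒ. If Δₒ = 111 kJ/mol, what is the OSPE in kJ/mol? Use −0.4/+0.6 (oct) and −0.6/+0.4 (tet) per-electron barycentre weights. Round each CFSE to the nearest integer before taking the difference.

-14

Ti is in group 4, so Ti³⁺ is d¹ (4 − 3 = 1).
Octahedral (high-spin): t2g^1 e_g^0, CFSE = 1(−0.4) + 0(+0.6) = -0.4Δₒ = -0.4 × 111 = -44 kJ/mol.
In a tetrahedral site the filling is e^1 t2^0: CFSE(tet) = -0.6Δₜ = -0.6 × (4/9)(111) = -30 kJ/mol.
Subtracting, OSPE = -44 − (-30) = -14 kJ/mol.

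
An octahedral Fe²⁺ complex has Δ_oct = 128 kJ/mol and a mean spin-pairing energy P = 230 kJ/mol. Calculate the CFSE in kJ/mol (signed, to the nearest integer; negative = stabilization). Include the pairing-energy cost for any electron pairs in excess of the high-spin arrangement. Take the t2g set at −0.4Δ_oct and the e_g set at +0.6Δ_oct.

Fe is in group 8, so Fe²⁺ is d⁶ (8 − 2 = 6).
Here Δ_oct < P (128 < 230), so the high-spin state is favoured.
Configuration: t2g^4 e_g^2.
Orbital CFSE = -0.4Δ_oct = -0.4 × 128 = -51 kJ/mol.
High-spin has no excess pairs, so no pairing correction applies.

-51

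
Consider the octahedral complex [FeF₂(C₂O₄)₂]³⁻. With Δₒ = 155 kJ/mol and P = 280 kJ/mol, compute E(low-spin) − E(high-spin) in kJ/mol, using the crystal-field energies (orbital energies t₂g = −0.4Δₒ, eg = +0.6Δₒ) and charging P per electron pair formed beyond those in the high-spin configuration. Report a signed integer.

250

Ligand charges: 2×(-1) from F⁻ and 2×(-2) from C₂O₄²⁻ sum to -6; with overall charge -3, Fe is +3.
Group 8 minus oxidation state +3 gives a d⁵ configuration for Fe³⁺.
In the high-spin limit (t₂g³ eg²) the orbital term is 0.0Δₒ = 0 kJ/mol, with no excess pairing.
Low-spin: t₂g⁵ eg⁰, orbital CFSE = -2.0Δₒ = -310 kJ/mol; plus 2 excess pairs × P = +560 kJ/mol; total 250 kJ/mol.
The difference is 250 − (0) = 250 kJ/mol, so high-spin lies lower.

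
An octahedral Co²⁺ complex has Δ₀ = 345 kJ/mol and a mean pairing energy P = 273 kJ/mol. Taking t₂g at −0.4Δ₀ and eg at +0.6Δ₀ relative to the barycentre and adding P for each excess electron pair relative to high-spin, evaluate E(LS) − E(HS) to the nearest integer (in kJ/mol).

-72

Co is in group 9, so Co²⁺ is d⁷ (9 − 2 = 7).
High-spin d⁷ fills as t₂g⁵ eg² with CFSE 5(−0.4) + 2(+0.6) = -0.8Δ₀ = -276 kJ/mol.
Low-spin: t₂g⁶ eg¹, orbital CFSE = -1.8Δ₀ = -621 kJ/mol; plus 1 excess pair × P = +273 kJ/mol; total -348 kJ/mol.
E(LS) − E(HS) = -348 − (-276) = -72 kJ/mol.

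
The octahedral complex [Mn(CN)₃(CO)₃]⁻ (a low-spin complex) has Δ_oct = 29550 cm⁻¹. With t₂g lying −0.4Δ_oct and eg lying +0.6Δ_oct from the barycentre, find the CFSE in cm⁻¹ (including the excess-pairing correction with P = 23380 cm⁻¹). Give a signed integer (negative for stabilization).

-12340

Ligand charges: 3×(-1) from CN⁻ and 3×(+0) from CO sum to -3; with overall charge -1, Mn is +2.
Mn sits in group 7; removing 2 electrons leaves Mn²⁺ with 7 − 2 = 5 d electrons.
Configuration: t₂g⁵ eg⁰.
CFSE(orbital) = 5×(-0.4Δ_oct) + 0×(0.6Δ_oct) = -2.0Δ_oct; with Δ_oct = 29550 cm⁻¹ that is -59100 cm⁻¹.
Relative to high-spin t₂g³ eg² (0 paired), the low-spin configuration has 2 additional pairs, contributing +2 × 23380 = +46760 cm⁻¹.
Combining: -59100 + 46760 = -12340 cm⁻¹.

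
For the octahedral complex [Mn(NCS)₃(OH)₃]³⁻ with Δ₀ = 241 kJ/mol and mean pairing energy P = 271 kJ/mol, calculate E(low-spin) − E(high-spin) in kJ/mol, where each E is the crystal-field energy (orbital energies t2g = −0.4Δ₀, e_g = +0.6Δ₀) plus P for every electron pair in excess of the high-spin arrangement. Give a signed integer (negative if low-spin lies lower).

30

Ligand charges: 3×(-1) from NCS⁻ and 3×(-1) from OH⁻ sum to -6; with overall charge -3, Mn is +3.
Mn sits in group 7; removing 3 electrons leaves Mn³⁺ with 7 − 3 = 4 d electrons.
High-spin d⁴ fills as t2g^3 e_g^1 with CFSE 3(−0.4) + 1(+0.6) = -0.6Δ₀ = -145 kJ/mol.
For low-spin the configuration is t2g^4 e_g^0: orbital energy -1.6 × 241 = -386 kJ/mol, and 1 additional pair relative to high-spin adds 271 kJ/mol, giving -115 kJ/mol.
E(LS) − E(HS) = -115 − (-145) = 30 kJ/mol.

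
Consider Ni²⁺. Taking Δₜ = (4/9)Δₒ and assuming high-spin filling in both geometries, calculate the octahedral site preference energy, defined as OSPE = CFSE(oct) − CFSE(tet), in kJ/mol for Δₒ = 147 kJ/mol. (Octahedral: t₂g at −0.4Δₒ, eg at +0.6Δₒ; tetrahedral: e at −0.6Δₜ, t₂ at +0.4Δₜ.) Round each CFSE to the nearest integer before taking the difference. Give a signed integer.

-124

Ni²⁺: group 10, so d-count = 10 − 2 = 8.
In an octahedral site d⁸ (HS) is t₂g⁶ eg², giving CFSE(oct) = -1.2Δₒ = -176 kJ/mol.
In a tetrahedral site the filling is e⁴ t₂⁴: CFSE(tet) = -0.8Δₜ = -0.8 × (4/9)(147) = -52 kJ/mol.
Subtracting, OSPE = -176 − (-52) = -124 kJ/mol.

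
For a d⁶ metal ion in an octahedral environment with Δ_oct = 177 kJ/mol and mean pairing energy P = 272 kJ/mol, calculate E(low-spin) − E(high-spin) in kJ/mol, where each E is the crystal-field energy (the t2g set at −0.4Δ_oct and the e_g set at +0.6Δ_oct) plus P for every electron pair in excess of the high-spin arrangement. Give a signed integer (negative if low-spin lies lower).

190

High-spin: t2g^4 e_g^2, CFSE = -0.4Δ_oct = -71 kJ/mol.
Low-spin: t2g^6 e_g^0, orbital CFSE = -2.4Δ_oct = -425 kJ/mol; plus 2 excess pairs × P = +544 kJ/mol; total 119 kJ/mol.
E(LS) − E(HS) = 119 − (-71) = 190 kJ/mol.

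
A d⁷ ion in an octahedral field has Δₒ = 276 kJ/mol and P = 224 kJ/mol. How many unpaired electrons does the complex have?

Here Δₒ > P (276 > 224), so the low-spin state is favoured.
Filling d⁷ accordingly: t2g^6 e_g^1.
Unpaired electrons: 1.

1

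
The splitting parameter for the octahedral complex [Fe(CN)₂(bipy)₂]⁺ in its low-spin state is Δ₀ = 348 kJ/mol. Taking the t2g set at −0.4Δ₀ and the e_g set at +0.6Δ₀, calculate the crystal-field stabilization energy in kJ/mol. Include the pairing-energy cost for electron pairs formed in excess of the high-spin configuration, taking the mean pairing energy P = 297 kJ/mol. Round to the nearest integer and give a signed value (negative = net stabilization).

-102

Ligand charges: 2×(-1) from CN⁻ and 2×(+0) from bipy sum to -2; with overall charge +1, Fe is +3.
Fe³⁺: group 8, so d-count = 8 − 3 = 5.
Electron filling gives t2g^5 e_g^0.
The orbital stabilization is -2.0Δ₀ = -2.0 × 348 = -696 kJ/mol.
High-spin d⁵ would be t2g^3 e_g^2 with 0 pairs; low-spin has 2, so 2 excess pairs cost +2P = +594 kJ/mol.
Combining: -696 + 594 = -102 kJ/mol.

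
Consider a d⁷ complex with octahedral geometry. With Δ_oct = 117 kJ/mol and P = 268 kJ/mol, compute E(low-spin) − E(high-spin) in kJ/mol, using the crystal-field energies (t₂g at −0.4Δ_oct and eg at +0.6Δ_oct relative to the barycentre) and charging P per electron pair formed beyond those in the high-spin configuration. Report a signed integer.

High-spin: t₂g⁵ eg², CFSE = -0.8Δ_oct = -94 kJ/mol.
Low-spin: t₂g⁶ eg¹, orbital CFSE = -1.8Δ_oct = -211 kJ/mol; plus 1 excess pair × P = +268 kJ/mol; total 57 kJ/mol.
The difference is 57 − (-94) = 151 kJ/mol, so high-spin lies lower.

151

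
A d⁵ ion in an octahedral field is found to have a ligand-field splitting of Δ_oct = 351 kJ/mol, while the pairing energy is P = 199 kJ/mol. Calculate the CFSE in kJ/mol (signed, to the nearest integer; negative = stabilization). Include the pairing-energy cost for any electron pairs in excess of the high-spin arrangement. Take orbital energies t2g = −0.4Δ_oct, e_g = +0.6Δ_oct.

Here Δ_oct > P (351 > 199), so the low-spin state is favoured.
Configuration: t2g^5 e_g^0.
Orbital CFSE = -2.0Δ_oct = -2.0 × 351 = -702 kJ/mol.
Excess pairs vs high-spin: 2 − 0 = 2; pairing cost = +398 kJ/mol.
Net CFSE = -702 + 398 = -304 kJ/mol.

-304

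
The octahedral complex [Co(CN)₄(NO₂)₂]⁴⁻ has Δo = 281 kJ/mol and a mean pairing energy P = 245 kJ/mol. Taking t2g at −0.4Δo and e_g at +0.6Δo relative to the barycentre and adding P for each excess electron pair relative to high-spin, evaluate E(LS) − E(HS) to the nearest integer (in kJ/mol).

Ligand charges: 4×(-1) from CN⁻ and 2×(-1) from NO₂⁻ sum to -6; with overall charge -4, Co is +2.
Co²⁺: group 9, so d-count = 9 − 2 = 7.
High-spin: t2g^5 e_g^2, CFSE = -0.8Δo = -225 kJ/mol.
Low-spin: t2g^6 e_g^1, orbital CFSE = -1.8Δo = -506 kJ/mol; plus 1 excess pair × P = +245 kJ/mol; total -261 kJ/mol.
The difference is -261 − (-225) = -36 kJ/mol, so low-spin lies lower.

-36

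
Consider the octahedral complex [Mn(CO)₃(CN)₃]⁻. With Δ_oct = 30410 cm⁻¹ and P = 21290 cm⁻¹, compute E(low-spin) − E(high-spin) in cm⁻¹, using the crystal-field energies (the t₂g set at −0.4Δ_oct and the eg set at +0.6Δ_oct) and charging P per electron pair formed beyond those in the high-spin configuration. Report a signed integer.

Ligand charges: 3×(+0) from CO and 3×(-1) from CN⁻ sum to -3; with overall charge -1, Mn is +2.
Mn is in group 7, so Mn²⁺ is d⁵ (7 − 2 = 5).
In the high-spin limit (t₂g³ eg²) the orbital term is 0.0Δ_oct = 0 cm⁻¹, with no excess pairing.
Low-spin: t₂g⁵ eg⁰, orbital CFSE = -2.0Δ_oct = -60820 cm⁻¹; plus 2 excess pairs × P = +42580 cm⁻¹; total -18240 cm⁻¹.
E(LS) − E(HS) = -18240 − (0) = -18240 cm⁻¹.

-18240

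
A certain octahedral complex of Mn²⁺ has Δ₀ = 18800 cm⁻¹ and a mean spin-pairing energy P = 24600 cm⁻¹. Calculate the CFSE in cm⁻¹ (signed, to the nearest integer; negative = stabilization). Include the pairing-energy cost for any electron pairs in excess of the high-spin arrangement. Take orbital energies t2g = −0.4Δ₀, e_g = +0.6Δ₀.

Mn²⁺: group 7, so d-count = 7 − 2 = 5.
Δ₀ < P, so pairing is avoided: the ground state is high-spin.
Configuration: t2g^3 e_g^2.
Orbital CFSE = 0.0Δ₀ = 0.0 × 18800 = 0 cm⁻¹.
High-spin has no excess pairs, so no pairing correction applies.

0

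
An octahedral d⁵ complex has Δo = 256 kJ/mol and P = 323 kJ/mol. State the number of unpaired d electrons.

5

Since Δo = 256 kJ/mol < P = 323 kJ/mol, the complex adopts the high-spin configuration.
Filling d⁵ accordingly: t₂g³ eg².
Unpaired electrons: 5.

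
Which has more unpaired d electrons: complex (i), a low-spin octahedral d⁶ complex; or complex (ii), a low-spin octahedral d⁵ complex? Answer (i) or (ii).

(ii)

(i): t₂g⁶ eg⁰ → 0 unpaired.
(ii): t₂g⁵ eg⁰ → 1 unpaired.
So (ii) has more unpaired electrons.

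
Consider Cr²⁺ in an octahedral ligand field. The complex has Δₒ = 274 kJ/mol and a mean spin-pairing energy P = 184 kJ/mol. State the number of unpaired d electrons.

Cr sits in group 6; removing 2 electrons leaves Cr²⁺ with 6 − 2 = 4 d electrons.
With Δₒ > P the complex is low-spin.
That gives t₂g⁴ eg⁰.
Unpaired electrons: 2.

2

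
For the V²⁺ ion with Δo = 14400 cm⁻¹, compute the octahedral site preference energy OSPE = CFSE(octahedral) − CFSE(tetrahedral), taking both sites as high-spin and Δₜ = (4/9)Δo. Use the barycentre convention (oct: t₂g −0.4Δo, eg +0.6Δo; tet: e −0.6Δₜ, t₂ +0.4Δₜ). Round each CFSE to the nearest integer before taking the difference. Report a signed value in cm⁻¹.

V²⁺: group 5, so d-count = 5 − 2 = 3.
In an octahedral site d³ (HS) is t2g^3 e_g^0, giving CFSE(oct) = -1.2Δo = -17280 cm⁻¹.
Tetrahedral: e^2 t2^1, CFSE = 2(−0.6) + 1(+0.4) = -0.8Δₜ = -0.8 × (4/9) × 14400 = -5120 cm⁻¹.
OSPE = -17280 − (-5120) = -12160 cm⁻¹.

-12160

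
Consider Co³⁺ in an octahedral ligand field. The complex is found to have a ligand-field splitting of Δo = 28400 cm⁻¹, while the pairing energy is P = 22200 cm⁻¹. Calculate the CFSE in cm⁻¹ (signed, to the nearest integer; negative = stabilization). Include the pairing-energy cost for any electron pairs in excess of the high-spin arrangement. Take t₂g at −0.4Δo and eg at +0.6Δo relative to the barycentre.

-23760

Co is in group 9, so Co³⁺ is d⁶ (9 − 3 = 6).
Δo > P, so pairing is preferred: the ground state is low-spin.
Filling d⁶ accordingly: t₂g⁶ eg⁰.
Orbital CFSE = -2.4Δo = -2.4 × 28400 = -68160 cm⁻¹.
Excess pairs vs high-spin: 3 − 1 = 2; pairing cost = +44400 cm⁻¹.
Net CFSE = -68160 + 44400 = -23760 cm⁻¹.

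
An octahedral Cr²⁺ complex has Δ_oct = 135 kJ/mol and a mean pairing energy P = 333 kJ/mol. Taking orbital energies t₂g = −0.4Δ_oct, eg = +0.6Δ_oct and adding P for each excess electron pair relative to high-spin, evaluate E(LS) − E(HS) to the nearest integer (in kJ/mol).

198

Cr sits in group 6; removing 2 electrons leaves Cr²⁺ with 6 − 2 = 4 d electrons.
In the high-spin limit (t₂g³ eg¹) the orbital term is -0.6Δ_oct = -81 kJ/mol, with no excess pairing.
Low-spin: t₂g⁴ eg⁰, orbital CFSE = -1.6Δ_oct = -216 kJ/mol; plus 1 excess pair × P = +333 kJ/mol; total 117 kJ/mol.
The difference is 117 − (-81) = 198 kJ/mol, so high-spin lies lower.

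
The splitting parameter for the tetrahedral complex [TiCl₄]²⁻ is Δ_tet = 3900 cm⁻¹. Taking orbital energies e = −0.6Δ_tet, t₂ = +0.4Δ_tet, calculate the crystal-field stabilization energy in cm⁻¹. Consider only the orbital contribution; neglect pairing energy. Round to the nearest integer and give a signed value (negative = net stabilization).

-4680

Each Cl⁻ contributes -1; 4 × (-1) = -4. With overall charge -2, Ti is in the +2 oxidation state.
Ti²⁺: group 4, so d-count = 4 − 2 = 2.
With tetrahedral geometry the complex is necessarily high-spin.
Electron filling gives e² t₂⁰.
The orbital stabilization is -1.2Δ_tet = -1.2 × 3900 = -4680 cm⁻¹.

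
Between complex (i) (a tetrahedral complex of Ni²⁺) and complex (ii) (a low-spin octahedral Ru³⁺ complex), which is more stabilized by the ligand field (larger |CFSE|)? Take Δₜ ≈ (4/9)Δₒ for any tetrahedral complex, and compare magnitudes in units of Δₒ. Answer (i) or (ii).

(i): Ni sits in group 10; removing 2 electrons leaves Ni²⁺ with 10 − 2 = 8 d electrons; Tetrahedral fields are weak (Δₜ ≈ 4/9 Δₒ), so electrons fill high-spin; e⁴ t₂⁴, CFSE = -0.8Δₜ ≈ -0.36Δₒ.
(ii): Ru³⁺: group 8, so d-count = 8 − 3 = 5; t₂g⁵ eg⁰, CFSE = -2.0Δₒ.
So (ii) has the larger |CFSE|.

(ii)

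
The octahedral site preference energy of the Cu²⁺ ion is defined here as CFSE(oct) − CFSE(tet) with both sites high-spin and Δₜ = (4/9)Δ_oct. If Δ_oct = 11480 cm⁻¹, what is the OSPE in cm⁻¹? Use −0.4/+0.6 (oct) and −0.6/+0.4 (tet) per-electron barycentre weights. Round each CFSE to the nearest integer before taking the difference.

-4847

Cu is in group 11, so Cu²⁺ is d⁹ (11 − 2 = 9).
Octahedral (high-spin): t2g^6 e_g^3, CFSE = 6(−0.4) + 3(+0.6) = -0.6Δ_oct = -0.6 × 11480 = -6888 cm⁻¹.
Tetrahedral e^4 t2^5 gives -0.4Δₜ = -0.4 × (4/9) × 11480 = -2041 cm⁻¹.
OSPE = -6888 − (-2041) = -4847 cm⁻¹.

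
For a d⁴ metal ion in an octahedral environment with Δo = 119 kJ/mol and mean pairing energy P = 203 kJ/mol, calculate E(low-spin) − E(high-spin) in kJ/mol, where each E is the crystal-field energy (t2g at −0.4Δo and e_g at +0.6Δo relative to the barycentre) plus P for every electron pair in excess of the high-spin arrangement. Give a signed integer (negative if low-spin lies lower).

84

High-spin: t2g^3 e_g^1, CFSE = -0.6Δo = -71 kJ/mol.
For low-spin the configuration is t2g^4 e_g^0: orbital energy -1.6 × 119 = -190 kJ/mol, and 1 additional pair relative to high-spin adds 203 kJ/mol, giving 13 kJ/mol.
Thus E(LS) − E(HS) = 84 kJ/mol.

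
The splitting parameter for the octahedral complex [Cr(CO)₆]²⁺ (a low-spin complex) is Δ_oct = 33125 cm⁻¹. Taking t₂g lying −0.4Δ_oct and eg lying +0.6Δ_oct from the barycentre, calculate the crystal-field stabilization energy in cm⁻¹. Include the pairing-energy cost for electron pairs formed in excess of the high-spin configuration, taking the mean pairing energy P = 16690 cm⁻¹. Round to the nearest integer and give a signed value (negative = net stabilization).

-36310

CO is neutral, so the +2 overall charge sits on Cr: oxidation state +2.
Cr is in group 6, so Cr²⁺ is d⁴ (6 − 2 = 4).
The d⁴ electrons fill as t₂g⁴ eg⁰.
The orbital stabilization is -1.6Δ_oct = -1.6 × 33125 = -53000 cm⁻¹.
High-spin d⁴ would be t₂g³ eg¹ with 0 pairs; low-spin has 1, so 1 excess pair costs +1P = +16690 cm⁻¹.
Net CFSE = -53000 + 16690 = -36310 cm⁻¹.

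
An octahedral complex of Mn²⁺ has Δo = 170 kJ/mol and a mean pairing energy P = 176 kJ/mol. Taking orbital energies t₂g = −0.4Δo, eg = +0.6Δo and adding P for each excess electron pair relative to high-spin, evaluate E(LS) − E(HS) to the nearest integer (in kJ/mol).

12

Mn sits in group 7; removing 2 electrons leaves Mn²⁺ with 7 − 2 = 5 d electrons.
High-spin: t₂g³ eg², CFSE = 0.0Δo = 0 kJ/mol.
For low-spin the configuration is t₂g⁵ eg⁰: orbital energy -2.0 × 170 = -340 kJ/mol, and 2 additional pairs relative to high-spin add 352 kJ/mol, giving 12 kJ/mol.
The difference is 12 − (0) = 12 kJ/mol, so high-spin lies lower.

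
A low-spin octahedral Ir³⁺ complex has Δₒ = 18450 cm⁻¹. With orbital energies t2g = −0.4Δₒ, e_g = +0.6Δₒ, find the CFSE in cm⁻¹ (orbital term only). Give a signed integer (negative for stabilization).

Ir sits in group 9; removing 3 electrons leaves Ir³⁺ with 9 − 3 = 6 d electrons.
Configuration: t2g^6 e_g^0.
CFSE(orbital) = 6×(-0.4Δₒ) + 0×(0.6Δₒ) = -2.4Δₒ; with Δₒ = 18450 cm⁻¹ that is -44280 cm⁻¹.

-44280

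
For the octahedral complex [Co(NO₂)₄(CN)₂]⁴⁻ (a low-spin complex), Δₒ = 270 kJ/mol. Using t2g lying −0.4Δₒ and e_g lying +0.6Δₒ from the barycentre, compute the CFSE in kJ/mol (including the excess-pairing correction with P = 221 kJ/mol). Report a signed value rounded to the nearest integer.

Ligand charges: 4×(-1) from NO₂⁻ and 2×(-1) from CN⁻ sum to -6; with overall charge -4, Co is +2.
Co²⁺: group 9, so d-count = 9 − 2 = 7.
Configuration: t2g^6 e_g^1.
Orbital CFSE = 6(-0.4) + 1(0.6) = -1.8Δₒ = -1.8 × 270 = -486 kJ/mol.
High-spin d⁷ would be t2g^5 e_g^2 with 2 pairs; low-spin has 3, so 1 excess pair costs +1P = +221 kJ/mol.
Combining: -486 + 221 = -265 kJ/mol.

-265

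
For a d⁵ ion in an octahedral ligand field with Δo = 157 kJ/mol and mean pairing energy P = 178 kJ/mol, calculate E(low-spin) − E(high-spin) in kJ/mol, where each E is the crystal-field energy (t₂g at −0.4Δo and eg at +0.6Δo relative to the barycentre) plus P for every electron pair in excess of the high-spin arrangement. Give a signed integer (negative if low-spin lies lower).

42

High-spin: t₂g³ eg², CFSE = 0.0Δo = 0 kJ/mol.
Low-spin: t₂g⁵ eg⁰, orbital CFSE = -2.0Δo = -314 kJ/mol; plus 2 excess pairs × P = +356 kJ/mol; total 42 kJ/mol.
Thus E(LS) − E(HS) = 42 kJ/mol.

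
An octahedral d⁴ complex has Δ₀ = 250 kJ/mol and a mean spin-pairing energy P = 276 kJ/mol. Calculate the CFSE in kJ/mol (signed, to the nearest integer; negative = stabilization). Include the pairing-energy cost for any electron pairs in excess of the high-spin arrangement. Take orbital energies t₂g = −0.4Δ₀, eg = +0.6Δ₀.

-150

With Δ₀ < P the complex is high-spin.
Filling d⁴ accordingly: t₂g³ eg¹.
Orbital CFSE = -0.6Δ₀ = -0.6 × 250 = -150 kJ/mol.
High-spin has no excess pairs, so no pairing correction applies.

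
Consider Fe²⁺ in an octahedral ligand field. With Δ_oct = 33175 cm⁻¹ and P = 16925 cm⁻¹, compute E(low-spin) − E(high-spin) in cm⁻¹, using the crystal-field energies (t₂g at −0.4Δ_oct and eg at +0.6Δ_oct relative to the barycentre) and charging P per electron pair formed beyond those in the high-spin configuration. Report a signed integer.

Fe²⁺: group 8, so d-count = 8 − 2 = 6.
In the high-spin limit (t₂g⁴ eg²) the orbital term is -0.4Δ_oct = -13270 cm⁻¹, with no excess pairing.
For low-spin the configuration is t₂g⁶ eg⁰: orbital energy -2.4 × 33175 = -79620 cm⁻¹, and 2 additional pairs relative to high-spin add 33850 cm⁻¹, giving -45770 cm⁻¹.
Thus E(LS) − E(HS) = -32500 cm⁻¹.

-32500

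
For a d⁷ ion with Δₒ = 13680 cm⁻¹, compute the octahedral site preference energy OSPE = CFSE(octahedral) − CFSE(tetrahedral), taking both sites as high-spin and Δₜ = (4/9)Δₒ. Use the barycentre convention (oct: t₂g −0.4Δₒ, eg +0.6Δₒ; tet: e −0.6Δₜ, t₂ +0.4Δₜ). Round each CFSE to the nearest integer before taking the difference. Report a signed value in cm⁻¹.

In an octahedral site d⁷ (HS) is t₂g⁵ eg², giving CFSE(oct) = -0.8Δₒ = -10944 cm⁻¹.
Tetrahedral e⁴ t₂³ gives -1.2Δₜ = -1.2 × (4/9) × 13680 = -7296 cm⁻¹.
OSPE = -10944 − (-7296) = -3648 cm⁻¹.

-3648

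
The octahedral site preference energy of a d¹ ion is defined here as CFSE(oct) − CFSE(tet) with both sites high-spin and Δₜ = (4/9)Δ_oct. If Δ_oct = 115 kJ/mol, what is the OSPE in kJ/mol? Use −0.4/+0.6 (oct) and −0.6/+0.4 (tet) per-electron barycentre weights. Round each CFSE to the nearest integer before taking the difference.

-15

In an octahedral site d¹ (HS) is t₂g¹ eg⁰, giving CFSE(oct) = -0.4Δ_oct = -46 kJ/mol.
In a tetrahedral site the filling is e¹ t₂⁰: CFSE(tet) = -0.6Δₜ = -0.6 × (4/9)(115) = -31 kJ/mol.
Subtracting, OSPE = -46 − (-31) = -15 kJ/mol.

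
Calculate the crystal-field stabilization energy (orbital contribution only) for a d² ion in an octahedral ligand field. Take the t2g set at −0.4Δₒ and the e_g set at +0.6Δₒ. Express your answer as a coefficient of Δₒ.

Configuration: t2g^2 e_g^0.
CFSE = 2(-0.4Δₒ) + 0(0.6Δₒ) = -0.8Δₒ + 0.0Δₒ = -0.8Δₒ.

-0.8 Δₒ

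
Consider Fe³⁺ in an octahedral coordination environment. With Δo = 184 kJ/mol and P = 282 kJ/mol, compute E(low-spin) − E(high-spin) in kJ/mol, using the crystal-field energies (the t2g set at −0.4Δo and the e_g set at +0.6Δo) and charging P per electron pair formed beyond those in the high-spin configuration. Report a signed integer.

Group 8 minus oxidation state +3 gives a d⁵ configuration for Fe³⁺.
High-spin: t2g^3 e_g^2, CFSE = 0.0Δo = 0 kJ/mol.
For low-spin the configuration is t2g^5 e_g^0: orbital energy -2.0 × 184 = -368 kJ/mol, and 2 additional pairs relative to high-spin add 564 kJ/mol, giving 196 kJ/mol.
Thus E(LS) − E(HS) = 196 kJ/mol.

196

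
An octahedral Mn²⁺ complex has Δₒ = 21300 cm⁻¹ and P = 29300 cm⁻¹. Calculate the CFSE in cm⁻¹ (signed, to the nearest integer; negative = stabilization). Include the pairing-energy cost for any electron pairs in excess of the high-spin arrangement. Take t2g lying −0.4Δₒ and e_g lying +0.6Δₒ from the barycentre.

0

Group 7 minus oxidation state +2 gives a d⁵ configuration for Mn²⁺.
Since Δₒ = 21300 cm⁻¹ < P = 29300 cm⁻¹, the complex adopts the high-spin configuration.
That gives t2g^3 e_g^2.
Orbital CFSE = 0.0Δₒ = 0.0 × 21300 = 0 cm⁻¹.
High-spin has no excess pairs, so no pairing correction applies.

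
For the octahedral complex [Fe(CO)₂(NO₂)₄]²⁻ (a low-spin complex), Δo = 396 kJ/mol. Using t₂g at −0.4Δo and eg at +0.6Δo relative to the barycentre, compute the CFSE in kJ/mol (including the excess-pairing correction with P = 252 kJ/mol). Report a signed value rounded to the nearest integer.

Ligand charges: 2×(+0) from CO and 4×(-1) from NO₂⁻ sum to -4; with overall charge -2, Fe is +2.
Group 8 minus oxidation state +2 gives a d⁶ configuration for Fe²⁺.
Electron filling gives t₂g⁶ eg⁰.
CFSE(orbital) = 6×(-0.4Δo) + 0×(0.6Δo) = -2.4Δo; with Δo = 396 kJ/mol that is -950 kJ/mol.
Pairing penalty: 3 pairs vs 1 in the high-spin reference → 2 extra × P = 504 kJ/mol.
Net CFSE = -950 + 504 = -446 kJ/mol.

-446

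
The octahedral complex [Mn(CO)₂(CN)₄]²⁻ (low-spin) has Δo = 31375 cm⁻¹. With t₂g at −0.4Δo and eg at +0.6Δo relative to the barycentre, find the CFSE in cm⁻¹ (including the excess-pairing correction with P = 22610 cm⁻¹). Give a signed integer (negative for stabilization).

-17530

Ligand charges: 2×(+0) from CO and 4×(-1) from CN⁻ sum to -4; with overall charge -2, Mn is +2.
Mn²⁺: group 7, so d-count = 7 − 2 = 5.
Configuration: t₂g⁵ eg⁰.
The orbital stabilization is -2.0Δo = -2.0 × 31375 = -62750 cm⁻¹.
High-spin d⁵ would be t₂g³ eg² with 0 pairs; low-spin has 2, so 2 excess pairs cost +2P = +45220 cm⁻¹.
Overall CFSE = -62750 + 45220 = -17530 cm⁻¹.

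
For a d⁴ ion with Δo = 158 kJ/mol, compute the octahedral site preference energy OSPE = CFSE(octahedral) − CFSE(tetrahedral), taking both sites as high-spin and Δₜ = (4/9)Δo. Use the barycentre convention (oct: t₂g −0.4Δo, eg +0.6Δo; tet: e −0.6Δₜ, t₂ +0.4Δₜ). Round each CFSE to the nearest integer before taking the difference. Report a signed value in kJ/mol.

-67

Octahedral high-spin t₂g³ eg¹: CFSE = -0.6 × 158 = -95 kJ/mol.
Tetrahedral: e² t₂², CFSE = 2(−0.6) + 2(+0.4) = -0.4Δₜ = -0.4 × (4/9) × 158 = -28 kJ/mol.
OSPE = -95 − (-28) = -67 kJ/mol.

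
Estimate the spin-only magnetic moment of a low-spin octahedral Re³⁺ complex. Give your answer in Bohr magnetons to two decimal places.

Re is in group 7, so Re³⁺ is d⁴ (7 − 3 = 4).
Configuration: t₂g⁴ eg⁰ → 2 unpaired electrons.
μ(spin-only) = √[2(2+2)] = √8 ≈ 2.83 Bohr magnetons.

2.83 Bohr magnetons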